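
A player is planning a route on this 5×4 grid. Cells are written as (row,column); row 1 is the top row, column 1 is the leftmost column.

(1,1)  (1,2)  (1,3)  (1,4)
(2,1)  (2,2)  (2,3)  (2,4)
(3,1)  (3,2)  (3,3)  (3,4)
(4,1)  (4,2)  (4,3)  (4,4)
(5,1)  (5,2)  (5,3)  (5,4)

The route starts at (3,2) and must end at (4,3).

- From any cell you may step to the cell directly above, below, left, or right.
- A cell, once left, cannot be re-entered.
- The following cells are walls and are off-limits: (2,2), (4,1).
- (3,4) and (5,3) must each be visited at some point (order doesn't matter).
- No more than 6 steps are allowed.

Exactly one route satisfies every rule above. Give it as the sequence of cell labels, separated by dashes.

(3,2) - (3,3) - (3,4) - (4,4) - (5,4) - (5,3) - (4,3)

The 6-move cap with required stops at (3,4), (5,3) leaves no slack for detours.
Route from (3,2): right 2 to (3,4), down 2 to (5,4), left 1 to (5,3), up 1 to (4,3) — 6 moves in all.
Check: all required cells visited; 6 ≤ 6 moves.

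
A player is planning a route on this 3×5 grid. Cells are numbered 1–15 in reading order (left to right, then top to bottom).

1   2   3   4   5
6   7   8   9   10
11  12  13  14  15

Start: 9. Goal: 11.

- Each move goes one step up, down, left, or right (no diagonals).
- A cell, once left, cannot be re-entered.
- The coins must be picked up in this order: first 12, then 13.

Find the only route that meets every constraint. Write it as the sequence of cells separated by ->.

9 -> 8 -> 7 -> 12 -> 13 -> 14 -> 15 -> 10 -> 5 -> 4 -> 3 -> 2 -> 1 -> 6 -> 11

The waypoints must appear in the order 12, 13, with no cell reused.
Route from 9: 2× left (reaching 7), down to 12, 3× right (reaching 15), 2× up (reaching 5), 4× left (reaching 1), 2× down (reaching 11) — 14 moves in all.
Check: order respected (12 at step 3, 13 at step 4).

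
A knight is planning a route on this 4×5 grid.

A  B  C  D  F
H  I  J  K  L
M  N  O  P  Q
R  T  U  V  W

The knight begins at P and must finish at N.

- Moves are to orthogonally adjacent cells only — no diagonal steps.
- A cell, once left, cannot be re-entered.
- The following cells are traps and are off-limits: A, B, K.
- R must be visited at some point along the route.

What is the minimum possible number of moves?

6

Any route passes through R somewhere between P and N. Summing Manhattan distances along the two legs (P → R → N) gives a lower bound of 4 + 2 = 6 moves.
A route of 6 moves achieves this: P → V → U → T → R → M → N.
Since 6 matches the lower bound, it is optimal.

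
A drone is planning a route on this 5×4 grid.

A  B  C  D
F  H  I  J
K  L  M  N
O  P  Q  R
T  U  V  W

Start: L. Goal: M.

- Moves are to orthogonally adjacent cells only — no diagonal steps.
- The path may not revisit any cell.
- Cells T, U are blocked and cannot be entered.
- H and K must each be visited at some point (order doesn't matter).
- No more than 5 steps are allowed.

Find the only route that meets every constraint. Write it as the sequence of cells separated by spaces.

L K F H I M

The budget equals the shortest possible length, so every move has to be on a shortest route through the required cells.
Route from L: left 1 to K, up 1 to F, right 2 to I, down 1 to M — 5 moves in all.
Check: all required cells visited; 5 ≤ 5 moves.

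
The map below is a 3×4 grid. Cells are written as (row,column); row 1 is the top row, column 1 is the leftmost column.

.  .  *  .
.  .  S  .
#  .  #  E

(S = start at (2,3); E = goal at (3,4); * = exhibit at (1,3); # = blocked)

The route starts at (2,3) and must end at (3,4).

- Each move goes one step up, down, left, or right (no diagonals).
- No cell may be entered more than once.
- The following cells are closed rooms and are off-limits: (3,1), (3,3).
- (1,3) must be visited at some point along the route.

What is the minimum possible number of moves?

4

Any route passes through (1,3) somewhere between (2,3) and (3,4). Summing Manhattan distances along the two legs ((2,3) → (1,3) → (3,4)) gives a lower bound of 1 + 3 = 4 moves.
A route of 4 moves achieves this: (2,3) → (1,3) → (1,4) → (2,4) → (3,4).
Since 4 matches the lower bound, it is optimal.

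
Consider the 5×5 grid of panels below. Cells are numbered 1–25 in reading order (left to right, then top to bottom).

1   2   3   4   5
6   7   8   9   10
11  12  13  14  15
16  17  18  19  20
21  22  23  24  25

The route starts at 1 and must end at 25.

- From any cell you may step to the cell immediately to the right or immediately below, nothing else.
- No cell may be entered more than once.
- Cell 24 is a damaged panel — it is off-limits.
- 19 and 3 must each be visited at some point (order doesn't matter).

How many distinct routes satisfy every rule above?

4

A right/down-only route from 1 to 25 makes exactly 4 down-moves and 4 right-moves in some order.
With no other constraints that would be C(8,4) = 70 routes.
A monotone route can only reach the required cells in the order 3, 19, so split there and multiply the segment counts (each segment already excludes blocked cells): 1→3: 1; 3→19: 4; 19→25: 1; product = 4.
That gives 4 routes.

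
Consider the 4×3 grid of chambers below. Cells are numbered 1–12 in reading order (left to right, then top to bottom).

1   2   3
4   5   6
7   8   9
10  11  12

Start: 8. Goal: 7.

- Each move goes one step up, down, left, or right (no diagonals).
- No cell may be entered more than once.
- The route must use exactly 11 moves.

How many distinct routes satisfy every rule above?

Need simple routes of exactly 11 moves from 8 to 7 (Manhattan distance 1, so 5 moves are spent on a detour and 5 undoing it).
Enumerating: 8 5 4 1 2 3 6 9 12 11 10 7.
That gives 1 route.

1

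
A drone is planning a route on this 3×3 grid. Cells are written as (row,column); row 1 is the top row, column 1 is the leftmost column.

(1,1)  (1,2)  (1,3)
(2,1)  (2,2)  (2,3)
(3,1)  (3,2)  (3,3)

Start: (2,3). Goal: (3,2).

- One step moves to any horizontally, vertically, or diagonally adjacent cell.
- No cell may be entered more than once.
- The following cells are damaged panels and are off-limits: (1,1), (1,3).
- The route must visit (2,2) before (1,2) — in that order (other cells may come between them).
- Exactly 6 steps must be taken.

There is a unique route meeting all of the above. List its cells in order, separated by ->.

(2,3) -> (3,3) -> (2,2) -> (1,2) -> (2,1) -> (3,1) -> (3,2)

The waypoints must appear in the order (2,2), (1,2), with no cell reused.
Route from (2,3): down 1 to (3,3), up-left 1 to (2,2), up 1 to (1,2), down-left 1 to (2,1), down 1 to (3,1), right 1 to (3,2) — 6 moves in all.
Check: order respected ((2,2) at step 2, (1,2) at step 3); 6 moves as required.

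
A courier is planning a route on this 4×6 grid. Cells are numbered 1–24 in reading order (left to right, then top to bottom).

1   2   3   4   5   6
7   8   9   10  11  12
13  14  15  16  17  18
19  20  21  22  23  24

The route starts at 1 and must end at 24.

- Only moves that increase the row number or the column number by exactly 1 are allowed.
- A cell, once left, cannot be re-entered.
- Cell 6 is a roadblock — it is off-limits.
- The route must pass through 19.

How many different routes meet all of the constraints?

1

A right/down-only route from 1 to 24 makes exactly 3 down-moves and 5 right-moves in some order.
With no other constraints that would be C(8,3) = 56 routes.
Split at 19 and multiply the segment counts (each segment already excludes blocked cells): 1→19: 1; 19→24: 1; product = 1.
That gives 1 route.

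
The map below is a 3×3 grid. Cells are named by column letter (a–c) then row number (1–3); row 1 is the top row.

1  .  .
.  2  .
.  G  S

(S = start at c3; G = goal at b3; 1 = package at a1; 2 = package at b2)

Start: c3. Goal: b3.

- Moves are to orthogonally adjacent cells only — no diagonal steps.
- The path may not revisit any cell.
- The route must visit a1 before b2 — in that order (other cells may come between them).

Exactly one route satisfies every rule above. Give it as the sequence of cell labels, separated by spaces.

The waypoints must appear in the order a1, b2, with no cell reused.
Route from c3: up 2 to c1, left 2 to a1, down 1 to a2, right 1 to b2, down 1 to b3 — 7 moves in all.
Check: order respected (1 at step 4, 2 at step 6).

c3 c2 c1 b1 a1 a2 b2 b3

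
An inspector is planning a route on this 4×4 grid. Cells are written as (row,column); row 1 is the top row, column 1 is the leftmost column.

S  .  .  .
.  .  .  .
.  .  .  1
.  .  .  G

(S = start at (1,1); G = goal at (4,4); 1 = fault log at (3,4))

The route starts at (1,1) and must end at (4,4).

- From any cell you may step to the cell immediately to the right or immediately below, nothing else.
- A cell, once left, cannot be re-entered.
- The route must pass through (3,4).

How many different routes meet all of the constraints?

A right/down-only route from (1,1) to (4,4) makes exactly 3 down-moves and 3 right-moves in some order.
With no other constraints that would be C(6,3) = 20 routes.
Split at (3,4) and multiply the segment counts: (1,1)→(3,4): 10; (3,4)→(4,4): 1; product = 10.
That gives 10 routes.

10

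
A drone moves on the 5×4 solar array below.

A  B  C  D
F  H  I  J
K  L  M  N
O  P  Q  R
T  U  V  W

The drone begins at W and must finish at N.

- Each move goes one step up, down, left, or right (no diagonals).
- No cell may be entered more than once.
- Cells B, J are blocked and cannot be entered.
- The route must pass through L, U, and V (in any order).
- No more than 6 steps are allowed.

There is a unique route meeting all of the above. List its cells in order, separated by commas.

W, V, U, P, L, M, N

Any route must reach L, U, and V and still end at N within 6 moves, so the order of the required stops is forced.
Route from W: left 2 to U, up 2 to L, right 2 to N — 6 moves in all.
Check: all required cells visited; 6 ≤ 6 moves.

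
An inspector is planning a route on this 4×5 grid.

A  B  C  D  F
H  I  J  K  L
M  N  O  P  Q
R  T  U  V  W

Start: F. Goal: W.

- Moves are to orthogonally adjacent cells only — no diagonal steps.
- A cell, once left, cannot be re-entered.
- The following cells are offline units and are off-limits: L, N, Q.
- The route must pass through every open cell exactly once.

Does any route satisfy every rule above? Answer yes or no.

Colour the cells like a checkerboard: each orthogonal step flips colour, so a Hamiltonian route alternates colours. Here there are 9 cells of one colour and 8 of the other, with start on the opposite colour to the goal — the counts and endpoints can't be arranged into an alternating sequence of length 17, so no Hamiltonian route exists.

no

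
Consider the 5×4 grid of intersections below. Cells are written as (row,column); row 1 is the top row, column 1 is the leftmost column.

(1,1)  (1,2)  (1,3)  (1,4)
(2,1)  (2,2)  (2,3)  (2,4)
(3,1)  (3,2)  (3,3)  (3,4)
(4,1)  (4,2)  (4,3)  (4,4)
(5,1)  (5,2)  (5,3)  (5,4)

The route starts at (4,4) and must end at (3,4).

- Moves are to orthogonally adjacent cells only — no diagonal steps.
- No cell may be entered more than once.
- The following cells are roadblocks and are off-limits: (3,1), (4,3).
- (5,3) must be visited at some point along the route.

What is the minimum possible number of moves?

7

Any route passes through (5,3) somewhere between (4,4) and (3,4). Summing Manhattan distances along the two legs ((4,4) → (5,3) → (3,4)) gives a lower bound of 2 + 3 = 5 moves.
The shortest route satisfying every rule uses 7 moves: (4,4) → (5,4) → (5,3) → (5,2) → (4,2) → (3,2) → (3,3) → (3,4).
The no-revisit rule (legs can't share cells) pushes the minimum above the 5-move bound; an exhaustive check rules out every length from 5 to 6, leaving 7 as the minimum.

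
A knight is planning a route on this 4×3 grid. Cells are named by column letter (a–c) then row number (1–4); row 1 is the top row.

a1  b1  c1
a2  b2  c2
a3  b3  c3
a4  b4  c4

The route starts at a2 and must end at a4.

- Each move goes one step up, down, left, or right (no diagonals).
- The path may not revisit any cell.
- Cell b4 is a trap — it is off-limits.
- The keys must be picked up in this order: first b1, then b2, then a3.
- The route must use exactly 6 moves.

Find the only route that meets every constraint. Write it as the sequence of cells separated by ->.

a2 -> a1 -> b1 -> b2 -> b3 -> a3 -> a4

The waypoints must appear in the order b1, b2, a3, with no cell reused.
Route from a2: up to a1, right to b1, 2× down (reaching b3), left to a3, down to a4 — 6 moves in all.
Check: order respected (b1 at step 2, b2 at step 3, a3 at step 5); 6 moves as required.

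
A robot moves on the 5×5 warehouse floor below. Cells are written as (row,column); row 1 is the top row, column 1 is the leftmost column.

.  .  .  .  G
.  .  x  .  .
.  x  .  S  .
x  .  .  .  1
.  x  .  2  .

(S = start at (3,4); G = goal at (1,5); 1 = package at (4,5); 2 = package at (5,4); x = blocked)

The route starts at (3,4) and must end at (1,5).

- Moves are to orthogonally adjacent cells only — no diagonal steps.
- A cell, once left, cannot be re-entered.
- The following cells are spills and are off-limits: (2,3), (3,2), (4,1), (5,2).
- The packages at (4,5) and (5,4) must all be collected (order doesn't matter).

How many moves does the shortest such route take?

7

Any route passes through (4,5) and (5,4) in some order between (3,4) and (1,5). Summing Manhattan distances along each leg and taking the cheapest ordering ((3,4) → (5,4) → (4,5) → (1,5)) gives a lower bound of 2 + 2 + 3 = 7 moves.
A route of 7 moves achieves this: (3,4) → (4,4) → (5,4) → (5,5) → (4,5) → (3,5) → (2,5) → (1,5).
Since 7 matches the lower bound, it is optimal.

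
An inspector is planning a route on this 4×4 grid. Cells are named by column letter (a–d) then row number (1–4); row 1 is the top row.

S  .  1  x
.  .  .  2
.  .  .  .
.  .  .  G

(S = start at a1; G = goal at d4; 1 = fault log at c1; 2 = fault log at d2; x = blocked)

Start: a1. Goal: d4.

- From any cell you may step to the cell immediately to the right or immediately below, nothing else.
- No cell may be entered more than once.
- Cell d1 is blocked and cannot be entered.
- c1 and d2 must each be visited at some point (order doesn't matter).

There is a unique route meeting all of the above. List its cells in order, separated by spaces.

a1 b1 c1 c2 d2 d3 d4

Moves only go right or down, so the column and row indices never decrease.
Route from a1: 2× right (reaching c1), down to c2, right to d2, 2× down (reaching d4) — 6 moves in all.
Check: all required cells visited.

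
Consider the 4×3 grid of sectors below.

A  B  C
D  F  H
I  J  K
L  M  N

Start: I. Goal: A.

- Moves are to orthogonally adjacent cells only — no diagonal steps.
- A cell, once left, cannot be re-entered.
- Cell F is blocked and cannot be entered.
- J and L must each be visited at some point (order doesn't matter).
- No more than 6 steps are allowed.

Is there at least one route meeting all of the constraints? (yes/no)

no

Exhausting the options from I, every branch either dead-ends against blocked cells, would have to re-enter a cell already used, runs past the 6-move limit, or reaches the goal with a constraint still unmet.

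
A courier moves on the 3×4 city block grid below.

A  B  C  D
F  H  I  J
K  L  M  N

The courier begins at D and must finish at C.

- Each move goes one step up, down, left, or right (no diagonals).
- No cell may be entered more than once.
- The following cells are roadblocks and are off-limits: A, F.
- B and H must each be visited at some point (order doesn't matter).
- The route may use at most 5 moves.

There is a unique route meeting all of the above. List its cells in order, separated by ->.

Any route must reach B and H and still end at C within 5 moves, so the order of the required stops is forced.
Route from D: down to J, 2× left (reaching H), up to B, right to C — 5 moves in all.
Check: all required cells visited; 5 ≤ 5 moves.

D -> J -> I -> H -> B -> C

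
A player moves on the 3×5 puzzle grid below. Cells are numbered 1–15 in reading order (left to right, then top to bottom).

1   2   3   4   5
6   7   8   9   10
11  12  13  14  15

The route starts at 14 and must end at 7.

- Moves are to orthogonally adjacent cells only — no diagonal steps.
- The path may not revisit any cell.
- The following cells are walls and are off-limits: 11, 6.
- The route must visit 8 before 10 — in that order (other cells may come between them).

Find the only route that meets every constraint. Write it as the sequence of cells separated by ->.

14 -> 13 -> 8 -> 9 -> 10 -> 5 -> 4 -> 3 -> 2 -> 7

The waypoints must appear in the order 8, 10, with no cell reused.
Route from 14: left 1 to 13, up 1 to 8, right 2 to 10, up 1 to 5, left 3 to 2, down 1 to 7 — 9 moves in all.
Check: order respected (8 at step 2, 10 at step 4).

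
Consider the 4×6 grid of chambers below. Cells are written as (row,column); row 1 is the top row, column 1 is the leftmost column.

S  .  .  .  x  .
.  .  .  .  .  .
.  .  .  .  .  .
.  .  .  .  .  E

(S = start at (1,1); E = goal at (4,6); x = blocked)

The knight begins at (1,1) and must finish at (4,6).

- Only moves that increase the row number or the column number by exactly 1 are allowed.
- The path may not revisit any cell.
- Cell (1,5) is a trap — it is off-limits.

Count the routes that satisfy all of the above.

52

A right/down-only route from (1,1) to (4,6) makes exactly 3 down-moves and 5 right-moves in some order.
With no other constraints that would be C(8,3) = 56 routes.
Subtract routes through each blocked cell (inclusion–exclusion for overlaps): − through (1,5): 4 → 52.
That gives 52 routes.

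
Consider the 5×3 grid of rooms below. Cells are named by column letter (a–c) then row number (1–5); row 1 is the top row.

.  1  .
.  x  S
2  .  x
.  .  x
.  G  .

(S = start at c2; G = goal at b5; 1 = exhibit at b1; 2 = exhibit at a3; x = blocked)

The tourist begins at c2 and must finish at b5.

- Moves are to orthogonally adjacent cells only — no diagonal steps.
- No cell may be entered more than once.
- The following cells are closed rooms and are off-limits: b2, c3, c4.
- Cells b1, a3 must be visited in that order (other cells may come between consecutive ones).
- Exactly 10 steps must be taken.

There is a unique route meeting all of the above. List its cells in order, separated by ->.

The waypoints must appear in the order b1, a3, with no cell reused.
Route from c2: up to c1, 2× left (reaching a1), 2× down (reaching a3), right to b3, down to b4, left to a4, down to a5, right to b5 — 10 moves in all.
Check: order respected (1 at step 2, 2 at step 5); 10 moves as required.

c2 -> c1 -> b1 -> a1 -> a2 -> a3 -> b3 -> b4 -> a4 -> a5 -> b5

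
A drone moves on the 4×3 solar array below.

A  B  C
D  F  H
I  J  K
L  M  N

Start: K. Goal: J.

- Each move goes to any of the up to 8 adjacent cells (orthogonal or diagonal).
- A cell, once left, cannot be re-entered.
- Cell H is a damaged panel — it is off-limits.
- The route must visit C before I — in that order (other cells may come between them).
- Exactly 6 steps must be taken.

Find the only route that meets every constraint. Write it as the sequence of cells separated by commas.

The waypoints must appear in the order C, I, with no cell reused.
Route from K: up-left 1 to F, up-right 1 to C, left 1 to B, down-left 1 to D, down 1 to I, right 1 to J — 6 moves in all.
Check: order respected (C at step 2, I at step 5); 6 moves as required.

K, F, C, B, D, I, J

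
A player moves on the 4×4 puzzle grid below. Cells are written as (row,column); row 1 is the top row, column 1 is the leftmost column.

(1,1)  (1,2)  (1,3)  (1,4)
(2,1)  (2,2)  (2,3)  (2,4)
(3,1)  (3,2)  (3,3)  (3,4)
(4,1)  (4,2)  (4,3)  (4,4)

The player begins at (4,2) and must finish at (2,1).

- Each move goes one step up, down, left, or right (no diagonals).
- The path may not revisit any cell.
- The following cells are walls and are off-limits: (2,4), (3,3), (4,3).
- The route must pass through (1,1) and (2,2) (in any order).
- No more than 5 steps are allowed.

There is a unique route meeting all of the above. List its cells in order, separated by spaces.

Any route must reach (1,1) and (2,2) and still end at (2,1) within 5 moves, so the order of the required stops is forced.
Route from (4,2): 3× up (reaching (1,2)), left to (1,1), down to (2,1) — 5 moves in all.
Check: all required cells visited; 5 ≤ 5 moves.

(4,2) (3,2) (2,2) (1,2) (1,1) (2,1)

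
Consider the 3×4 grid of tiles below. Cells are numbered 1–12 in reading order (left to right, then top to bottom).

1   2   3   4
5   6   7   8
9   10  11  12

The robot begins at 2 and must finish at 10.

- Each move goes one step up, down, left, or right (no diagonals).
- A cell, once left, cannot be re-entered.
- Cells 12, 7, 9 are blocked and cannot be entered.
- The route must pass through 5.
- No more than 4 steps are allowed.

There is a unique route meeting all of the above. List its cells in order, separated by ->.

The 4-move cap with required stops at 5 leaves no slack for detours.
Route from 2: left to 1, down to 5, right to 6, down to 10 — 4 moves in all.
Check: all required cells visited; 4 ≤ 4 moves.

2 -> 1 -> 5 -> 6 -> 10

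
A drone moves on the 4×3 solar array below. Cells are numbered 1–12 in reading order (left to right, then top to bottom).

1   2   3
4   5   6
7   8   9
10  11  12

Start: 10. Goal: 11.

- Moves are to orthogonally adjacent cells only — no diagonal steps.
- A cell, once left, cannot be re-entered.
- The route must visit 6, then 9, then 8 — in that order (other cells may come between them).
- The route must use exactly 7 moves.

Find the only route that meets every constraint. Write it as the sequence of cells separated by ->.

10 -> 7 -> 4 -> 5 -> 6 -> 9 -> 8 -> 11

The waypoints must appear in the order 6, 9, 8, with no cell reused.
Route from 10: 2× up (reaching 4), 2× right (reaching 6), down to 9, left to 8, down to 11 — 7 moves in all.
Check: order respected (6 at step 4, 9 at step 5, 8 at step 6); 7 moves as required.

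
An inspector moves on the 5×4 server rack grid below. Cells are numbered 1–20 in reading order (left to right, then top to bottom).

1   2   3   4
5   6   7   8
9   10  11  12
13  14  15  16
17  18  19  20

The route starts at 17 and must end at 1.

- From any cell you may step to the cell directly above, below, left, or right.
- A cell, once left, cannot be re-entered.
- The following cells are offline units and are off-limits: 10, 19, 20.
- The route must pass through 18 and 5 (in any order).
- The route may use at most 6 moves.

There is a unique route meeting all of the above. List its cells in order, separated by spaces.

The budget equals the shortest possible length, so every move has to be on a shortest route through the required cells.
Route from 17: right to 18, up to 14, left to 13, 3× up (reaching 1) — 6 moves in all.
Check: all required cells visited; 6 ≤ 6 moves.

17 18 14 13 9 5 1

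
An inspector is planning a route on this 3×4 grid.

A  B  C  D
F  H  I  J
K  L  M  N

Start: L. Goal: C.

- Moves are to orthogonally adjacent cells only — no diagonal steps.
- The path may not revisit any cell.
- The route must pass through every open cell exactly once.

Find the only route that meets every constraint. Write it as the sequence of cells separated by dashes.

Need to visit all 12 open cells exactly once, starting at L and ending at C.
Cell A has only two open neighbours (F and B), so the path must pass straight through it: one of those is the cell it's entered from and the other is where it exits.
Route from L: left 1 to K, up 2 to A, right 1 to B, down 1 to H, right 1 to I, down 1 to M, right 1 to N, up 2 to D, left 1 to C — 11 moves in all.
Check: all 12 open cells covered.

L - K - F - A - B - H - I - M - N - J - D - C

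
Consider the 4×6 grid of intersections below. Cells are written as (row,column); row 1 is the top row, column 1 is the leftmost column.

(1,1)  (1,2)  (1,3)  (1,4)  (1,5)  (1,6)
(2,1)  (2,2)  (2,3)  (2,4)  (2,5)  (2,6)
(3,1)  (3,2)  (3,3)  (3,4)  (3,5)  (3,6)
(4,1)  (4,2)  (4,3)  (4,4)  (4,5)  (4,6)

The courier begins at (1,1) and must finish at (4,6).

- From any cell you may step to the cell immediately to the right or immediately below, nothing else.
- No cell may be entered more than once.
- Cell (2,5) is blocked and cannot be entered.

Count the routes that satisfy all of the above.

A right/down-only route from (1,1) to (4,6) makes exactly 3 down-moves and 5 right-moves in some order.
With no other constraints that would be C(8,3) = 56 routes.
Subtract routes through each blocked cell (inclusion–exclusion for overlaps): − through (2,5): 15 → 41.
That gives 41 routes.

41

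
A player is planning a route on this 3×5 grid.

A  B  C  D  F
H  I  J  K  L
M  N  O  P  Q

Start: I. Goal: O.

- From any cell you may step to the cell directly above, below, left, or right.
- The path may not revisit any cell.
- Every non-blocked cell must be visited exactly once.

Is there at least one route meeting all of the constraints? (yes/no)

One route that works: I → N → M → H → A → B → C → J → K → D → F → L → Q → P → O.

yes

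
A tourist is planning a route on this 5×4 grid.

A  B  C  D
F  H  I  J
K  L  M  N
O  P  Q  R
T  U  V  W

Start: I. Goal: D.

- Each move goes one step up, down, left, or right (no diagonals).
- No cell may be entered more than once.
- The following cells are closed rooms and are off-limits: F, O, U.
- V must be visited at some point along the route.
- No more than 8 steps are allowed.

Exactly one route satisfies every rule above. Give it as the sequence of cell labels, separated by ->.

I -> M -> Q -> V -> W -> R -> N -> J -> D

The budget equals the shortest possible length, so every move has to be on a shortest route through the required cells.
Route from I: 3× down (reaching V), right to W, 4× up (reaching D) — 8 moves in all.
Check: all required cells visited; 8 ≤ 8 moves.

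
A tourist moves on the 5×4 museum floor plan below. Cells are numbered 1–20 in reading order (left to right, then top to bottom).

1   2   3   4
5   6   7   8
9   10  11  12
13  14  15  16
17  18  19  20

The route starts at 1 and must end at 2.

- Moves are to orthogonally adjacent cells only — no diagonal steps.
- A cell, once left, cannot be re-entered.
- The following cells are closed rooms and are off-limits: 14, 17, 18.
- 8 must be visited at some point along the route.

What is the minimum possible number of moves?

Any route passes through 8 somewhere between 1 and 2. Summing Manhattan distances along the two legs (1 → 8 → 2) gives a lower bound of 4 + 3 = 7 moves.
A route of 7 moves achieves this: 1 → 5 → 6 → 7 → 8 → 4 → 3 → 2.
Since 7 matches the lower bound, it is optimal.

7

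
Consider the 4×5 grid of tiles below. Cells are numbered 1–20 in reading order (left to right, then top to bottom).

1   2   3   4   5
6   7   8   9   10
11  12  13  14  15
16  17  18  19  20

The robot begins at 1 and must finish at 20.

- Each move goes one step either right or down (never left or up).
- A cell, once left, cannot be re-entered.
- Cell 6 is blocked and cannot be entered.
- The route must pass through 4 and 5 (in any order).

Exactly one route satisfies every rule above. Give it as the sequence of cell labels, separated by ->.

1 -> 2 -> 3 -> 4 -> 5 -> 10 -> 15 -> 20

Moves only go right or down, so the column and row indices never decrease.
Route from 1: 4× right (reaching 5), 3× down (reaching 20) — 7 moves in all.
Check: all required cells visited.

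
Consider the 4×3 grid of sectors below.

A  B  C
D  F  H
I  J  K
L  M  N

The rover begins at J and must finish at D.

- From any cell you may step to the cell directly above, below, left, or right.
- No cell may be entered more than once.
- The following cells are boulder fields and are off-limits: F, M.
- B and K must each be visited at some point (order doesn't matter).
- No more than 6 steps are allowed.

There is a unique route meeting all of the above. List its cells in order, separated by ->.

Any route must reach B and K and still end at D within 6 moves, so the order of the required stops is forced.
Route from J: right to K, 2× up (reaching C), 2× left (reaching A), down to D — 6 moves in all.
Check: all required cells visited; 6 ≤ 6 moves.

J -> K -> H -> C -> B -> A -> D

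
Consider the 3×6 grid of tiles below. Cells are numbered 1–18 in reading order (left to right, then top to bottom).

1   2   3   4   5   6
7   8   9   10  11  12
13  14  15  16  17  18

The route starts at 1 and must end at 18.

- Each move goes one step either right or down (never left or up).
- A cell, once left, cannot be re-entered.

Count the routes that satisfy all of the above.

21

A right/down-only route from 1 to 18 makes exactly 2 down-moves and 5 right-moves in some order.
With no other constraints that would be C(7,2) = 21 routes.
That gives 21 routes.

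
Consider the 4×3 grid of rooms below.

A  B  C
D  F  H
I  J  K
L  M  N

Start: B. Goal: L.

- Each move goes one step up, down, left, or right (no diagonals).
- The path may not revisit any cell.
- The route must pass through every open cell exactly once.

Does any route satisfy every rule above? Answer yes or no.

Colour the cells like a checkerboard: each orthogonal step flips colour, so a Hamiltonian route alternates colours. Here there are 6 cells of one colour and 6 of the other, with start on the same colour as the goal — the counts and endpoints can't be arranged into an alternating sequence of length 12, so no Hamiltonian route exists.

no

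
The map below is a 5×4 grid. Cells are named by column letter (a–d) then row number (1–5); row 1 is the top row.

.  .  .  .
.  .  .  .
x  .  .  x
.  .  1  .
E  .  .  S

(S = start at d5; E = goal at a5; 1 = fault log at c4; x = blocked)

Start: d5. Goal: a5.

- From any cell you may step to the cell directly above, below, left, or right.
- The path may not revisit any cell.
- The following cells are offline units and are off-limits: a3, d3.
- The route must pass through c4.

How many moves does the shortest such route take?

5

Any route passes through c4 somewhere between d5 and a5. Summing Manhattan distances along the two legs (d5 → c4 → a5) gives a lower bound of 2 + 3 = 5 moves.
A route of 5 moves achieves this: d5 → d4 → c4 → c5 → b5 → a5.
Since 5 matches the lower bound, it is optimal.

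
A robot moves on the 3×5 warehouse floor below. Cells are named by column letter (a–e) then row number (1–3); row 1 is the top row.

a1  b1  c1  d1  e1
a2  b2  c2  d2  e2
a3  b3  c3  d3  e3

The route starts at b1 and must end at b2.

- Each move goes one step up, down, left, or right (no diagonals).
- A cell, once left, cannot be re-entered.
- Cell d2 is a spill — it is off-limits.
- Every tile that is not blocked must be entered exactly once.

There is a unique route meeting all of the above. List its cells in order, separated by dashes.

Need to visit all 14 open cells exactly once, starting at b1 and ending at b2.
Cell a3 has only two open neighbours (a2 and b3), so the path must pass straight through it: one of those is the cell it's entered from and the other is where it exits.
Route from b1: left 1 to a1, down 2 to a3, right 4 to e3, up 2 to e1, left 2 to c1, down 1 to c2, left 1 to b2 — 13 moves in all.
Check: all 14 open cells covered.

b1 - a1 - a2 - a3 - b3 - c3 - d3 - e3 - e2 - e1 - d1 - c1 - c2 - b2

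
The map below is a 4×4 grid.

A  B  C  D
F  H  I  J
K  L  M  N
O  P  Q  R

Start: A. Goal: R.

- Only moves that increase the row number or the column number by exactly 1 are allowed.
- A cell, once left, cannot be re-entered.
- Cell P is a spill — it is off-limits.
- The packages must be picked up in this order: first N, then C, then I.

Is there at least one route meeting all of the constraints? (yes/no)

no

C lies above N, so going from N to C would need an upward move — but moves only go right/down, so N cannot be visited before C.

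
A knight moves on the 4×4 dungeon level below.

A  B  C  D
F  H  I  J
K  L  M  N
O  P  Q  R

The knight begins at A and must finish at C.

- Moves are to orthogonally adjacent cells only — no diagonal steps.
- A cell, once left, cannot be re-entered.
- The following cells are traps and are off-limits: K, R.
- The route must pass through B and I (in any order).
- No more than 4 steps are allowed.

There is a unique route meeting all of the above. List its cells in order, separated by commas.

A, B, H, I, C

Any route must reach B and I and still end at C within 4 moves, so the order of the required stops is forced.
Route from A: right to B, down to H, right to I, up to C — 4 moves in all.
Check: all required cells visited; 4 ≤ 4 moves.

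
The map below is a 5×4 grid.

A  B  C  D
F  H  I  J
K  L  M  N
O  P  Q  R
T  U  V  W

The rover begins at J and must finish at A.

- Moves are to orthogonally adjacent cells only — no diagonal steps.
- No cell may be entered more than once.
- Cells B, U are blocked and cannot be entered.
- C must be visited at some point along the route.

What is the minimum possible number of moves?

6

Any route passes through C somewhere between J and A. Summing Manhattan distances along the two legs (J → C → A) gives a lower bound of 2 + 2 = 4 moves.
That bound ignores the blocked cells. Measuring each leg by the fewest moves that actually steer around them (J→C: 2; C→A: 4) raises the lower bound to 6.
A route of 6 moves exists: J → D → C → I → H → F → A.
Since 6 matches that lower bound, it is optimal.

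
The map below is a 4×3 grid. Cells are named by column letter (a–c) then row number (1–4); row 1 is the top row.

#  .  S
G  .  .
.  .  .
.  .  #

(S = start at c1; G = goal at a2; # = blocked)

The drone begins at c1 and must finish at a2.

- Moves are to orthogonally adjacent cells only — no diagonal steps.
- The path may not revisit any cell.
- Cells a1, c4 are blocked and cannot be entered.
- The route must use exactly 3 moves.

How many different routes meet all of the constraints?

Need simple routes of exactly 3 moves from c1 to a2 (Manhattan distance 3, so 0 moves are spent on a detour and 0 undoing it).
Enumerating: c1 c2 b2 a2 | c1 b1 b2 a2.
That gives 2 routes.

2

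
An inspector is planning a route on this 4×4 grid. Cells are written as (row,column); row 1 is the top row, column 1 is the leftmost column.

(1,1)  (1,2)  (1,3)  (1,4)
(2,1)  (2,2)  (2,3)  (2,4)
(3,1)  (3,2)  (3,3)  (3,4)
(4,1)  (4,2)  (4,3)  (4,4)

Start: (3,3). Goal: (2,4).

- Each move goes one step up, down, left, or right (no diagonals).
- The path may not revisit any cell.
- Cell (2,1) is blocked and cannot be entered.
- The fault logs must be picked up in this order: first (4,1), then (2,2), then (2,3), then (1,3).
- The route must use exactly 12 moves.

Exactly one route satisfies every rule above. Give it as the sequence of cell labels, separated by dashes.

The waypoints must appear in the order (4,1), (2,2), (2,3), (1,3), with no cell reused.
Route from (3,3): right 1 to (3,4), down 1 to (4,4), left 3 to (4,1), up 1 to (3,1), right 1 to (3,2), up 1 to (2,2), right 1 to (2,3), up 1 to (1,3), right 1 to (1,4), down 1 to (2,4) — 12 moves in all.
Check: order respected ((4,1) at step 5, (2,2) at step 8, (2,3) at step 9, (1,3) at step 10); 12 moves as required.

(3,3) - (3,4) - (4,4) - (4,3) - (4,2) - (4,1) - (3,1) - (3,2) - (2,2) - (2,3) - (1,3) - (1,4) - (2,4)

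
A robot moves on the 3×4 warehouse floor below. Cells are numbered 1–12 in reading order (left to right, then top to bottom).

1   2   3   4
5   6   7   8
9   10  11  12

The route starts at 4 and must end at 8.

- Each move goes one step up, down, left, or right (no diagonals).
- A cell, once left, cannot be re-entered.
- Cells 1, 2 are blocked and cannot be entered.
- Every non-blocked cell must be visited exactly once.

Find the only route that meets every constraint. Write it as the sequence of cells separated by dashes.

4 - 3 - 7 - 6 - 5 - 9 - 10 - 11 - 12 - 8

Need to visit all 10 open cells exactly once, starting at 4 and ending at 8.
Cell 5 has only two open neighbours (9 and 6), so the path must pass straight through it: one of those is the cell it's entered from and the other is where it exits.
Route from 4: left to 3, down to 7, 2× left (reaching 5), down to 9, 3× right (reaching 12), up to 8 — 9 moves in all.
Check: all 10 open cells covered.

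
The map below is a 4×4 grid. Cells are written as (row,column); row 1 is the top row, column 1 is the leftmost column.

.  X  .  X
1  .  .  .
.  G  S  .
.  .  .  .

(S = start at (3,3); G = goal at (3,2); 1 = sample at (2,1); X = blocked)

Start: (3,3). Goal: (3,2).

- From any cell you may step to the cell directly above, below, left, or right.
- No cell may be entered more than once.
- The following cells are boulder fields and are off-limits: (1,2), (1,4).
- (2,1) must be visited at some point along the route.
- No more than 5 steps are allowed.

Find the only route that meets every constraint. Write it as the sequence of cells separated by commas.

(3,3), (2,3), (2,2), (2,1), (3,1), (3,2)

The 5-move cap with required stops at (2,1) leaves no slack for detours.
Route from (3,3): up 1 to (2,3), left 2 to (2,1), down 1 to (3,1), right 1 to (3,2) — 5 moves in all.
Check: all required cells visited; 5 ≤ 5 moves.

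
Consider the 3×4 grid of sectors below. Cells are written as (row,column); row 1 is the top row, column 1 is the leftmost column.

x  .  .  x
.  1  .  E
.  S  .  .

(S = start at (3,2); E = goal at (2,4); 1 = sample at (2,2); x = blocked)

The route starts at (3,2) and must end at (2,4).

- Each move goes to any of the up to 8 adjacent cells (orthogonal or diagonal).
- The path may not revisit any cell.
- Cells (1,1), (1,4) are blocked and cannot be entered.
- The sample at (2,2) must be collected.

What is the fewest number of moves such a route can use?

3

Any route passes through (2,2) somewhere between (3,2) and (2,4). Summing Chebyshev distances along the two legs ((3,2) → (2,2) → (2,4)) gives a lower bound of 1 + 2 = 3 moves.
A route of 3 moves achieves this: (3,2) → (2,2) → (1,3) → (2,4).
Since 3 matches the lower bound, it is optimal.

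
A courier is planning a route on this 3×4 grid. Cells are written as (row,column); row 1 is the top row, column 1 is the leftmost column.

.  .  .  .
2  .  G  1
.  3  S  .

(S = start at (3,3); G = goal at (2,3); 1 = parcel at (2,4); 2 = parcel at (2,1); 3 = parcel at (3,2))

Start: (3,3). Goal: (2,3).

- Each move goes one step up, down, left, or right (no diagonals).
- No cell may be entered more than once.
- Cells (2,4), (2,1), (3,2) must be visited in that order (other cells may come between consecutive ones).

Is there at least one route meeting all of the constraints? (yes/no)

yes

One route that works: (3,3) → (3,4) → (2,4) → (1,4) → (1,3) → (1,2) → (1,1) → (2,1) → (3,1) → (3,2) → (2,2) → (2,3).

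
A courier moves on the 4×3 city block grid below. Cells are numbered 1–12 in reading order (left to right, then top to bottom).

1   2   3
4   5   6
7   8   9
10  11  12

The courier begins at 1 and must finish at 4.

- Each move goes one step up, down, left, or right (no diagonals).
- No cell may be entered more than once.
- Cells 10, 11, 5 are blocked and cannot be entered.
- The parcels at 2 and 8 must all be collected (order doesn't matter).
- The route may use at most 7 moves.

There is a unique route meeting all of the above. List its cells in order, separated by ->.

The 7-move cap with required stops at 2, 8 leaves no slack for detours.
Route from 1: 2× right (reaching 3), 2× down (reaching 9), 2× left (reaching 7), up to 4 — 7 moves in all.
Check: all required cells visited; 7 ≤ 7 moves.

1 -> 2 -> 3 -> 6 -> 9 -> 8 -> 7 -> 4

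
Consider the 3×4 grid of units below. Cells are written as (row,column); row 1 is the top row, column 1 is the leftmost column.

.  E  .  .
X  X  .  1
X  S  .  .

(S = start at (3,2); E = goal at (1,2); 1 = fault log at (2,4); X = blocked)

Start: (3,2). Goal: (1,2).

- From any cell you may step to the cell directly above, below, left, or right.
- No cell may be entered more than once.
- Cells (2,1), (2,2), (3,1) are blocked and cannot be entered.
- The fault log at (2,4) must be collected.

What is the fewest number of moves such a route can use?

6

Any route passes through (2,4) somewhere between (3,2) and (1,2). Summing Manhattan distances along the two legs ((3,2) → (2,4) → (1,2)) gives a lower bound of 3 + 3 = 6 moves.
A route of 6 moves achieves this: (3,2) → (3,3) → (2,3) → (2,4) → (1,4) → (1,3) → (1,2).
Since 6 matches the lower bound, it is optimal.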